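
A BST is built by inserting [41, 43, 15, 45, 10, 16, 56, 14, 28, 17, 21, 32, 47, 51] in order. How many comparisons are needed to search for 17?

Search path for 17: 41 -> 15 -> 16 -> 28 -> 17
Found: True
Comparisons: 5


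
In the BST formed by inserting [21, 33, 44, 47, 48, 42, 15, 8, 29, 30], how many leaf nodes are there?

Tree built from: [21, 33, 44, 47, 48, 42, 15, 8, 29, 30]
Tree (level-order array): [21, 15, 33, 8, None, 29, 44, None, None, None, 30, 42, 47, None, None, None, None, None, 48]
Rule: A leaf has 0 children.
Per-node child counts:
  node 21: 2 child(ren)
  node 15: 1 child(ren)
  node 8: 0 child(ren)
  node 33: 2 child(ren)
  node 29: 1 child(ren)
  node 30: 0 child(ren)
  node 44: 2 child(ren)
  node 42: 0 child(ren)
  node 47: 1 child(ren)
  node 48: 0 child(ren)
Matching nodes: [8, 30, 42, 48]
Count of leaf nodes: 4


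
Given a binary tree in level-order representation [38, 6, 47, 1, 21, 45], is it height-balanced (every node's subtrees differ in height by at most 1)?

Tree (level-order array): [38, 6, 47, 1, 21, 45]
Definition: a tree is height-balanced if, at every node, |h(left) - h(right)| <= 1 (empty subtree has height -1).
Bottom-up per-node check:
  node 1: h_left=-1, h_right=-1, diff=0 [OK], height=0
  node 21: h_left=-1, h_right=-1, diff=0 [OK], height=0
  node 6: h_left=0, h_right=0, diff=0 [OK], height=1
  node 45: h_left=-1, h_right=-1, diff=0 [OK], height=0
  node 47: h_left=0, h_right=-1, diff=1 [OK], height=1
  node 38: h_left=1, h_right=1, diff=0 [OK], height=2
All nodes satisfy the balance condition.
Result: Balanced


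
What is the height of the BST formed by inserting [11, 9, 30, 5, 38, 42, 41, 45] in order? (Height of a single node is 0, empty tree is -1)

Insertion order: [11, 9, 30, 5, 38, 42, 41, 45]
Tree (level-order array): [11, 9, 30, 5, None, None, 38, None, None, None, 42, 41, 45]
Compute height bottom-up (empty subtree = -1):
  height(5) = 1 + max(-1, -1) = 0
  height(9) = 1 + max(0, -1) = 1
  height(41) = 1 + max(-1, -1) = 0
  height(45) = 1 + max(-1, -1) = 0
  height(42) = 1 + max(0, 0) = 1
  height(38) = 1 + max(-1, 1) = 2
  height(30) = 1 + max(-1, 2) = 3
  height(11) = 1 + max(1, 3) = 4
Height = 4


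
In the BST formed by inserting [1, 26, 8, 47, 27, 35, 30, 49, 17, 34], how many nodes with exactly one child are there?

Tree built from: [1, 26, 8, 47, 27, 35, 30, 49, 17, 34]
Tree (level-order array): [1, None, 26, 8, 47, None, 17, 27, 49, None, None, None, 35, None, None, 30, None, None, 34]
Rule: These are nodes with exactly 1 non-null child.
Per-node child counts:
  node 1: 1 child(ren)
  node 26: 2 child(ren)
  node 8: 1 child(ren)
  node 17: 0 child(ren)
  node 47: 2 child(ren)
  node 27: 1 child(ren)
  node 35: 1 child(ren)
  node 30: 1 child(ren)
  node 34: 0 child(ren)
  node 49: 0 child(ren)
Matching nodes: [1, 8, 27, 35, 30]
Count of nodes with exactly one child: 5


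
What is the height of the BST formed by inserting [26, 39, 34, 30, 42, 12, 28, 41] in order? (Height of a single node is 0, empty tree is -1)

Insertion order: [26, 39, 34, 30, 42, 12, 28, 41]
Tree (level-order array): [26, 12, 39, None, None, 34, 42, 30, None, 41, None, 28]
Compute height bottom-up (empty subtree = -1):
  height(12) = 1 + max(-1, -1) = 0
  height(28) = 1 + max(-1, -1) = 0
  height(30) = 1 + max(0, -1) = 1
  height(34) = 1 + max(1, -1) = 2
  height(41) = 1 + max(-1, -1) = 0
  height(42) = 1 + max(0, -1) = 1
  height(39) = 1 + max(2, 1) = 3
  height(26) = 1 + max(0, 3) = 4
Height = 4


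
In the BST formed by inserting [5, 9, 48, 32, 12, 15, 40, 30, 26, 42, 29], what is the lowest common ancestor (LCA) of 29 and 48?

Tree insertion order: [5, 9, 48, 32, 12, 15, 40, 30, 26, 42, 29]
Tree (level-order array): [5, None, 9, None, 48, 32, None, 12, 40, None, 15, None, 42, None, 30, None, None, 26, None, None, 29]
In a BST, the LCA of p=29, q=48 is the first node v on the
root-to-leaf path with p <= v <= q (go left if both < v, right if both > v).
Walk from root:
  at 5: both 29 and 48 > 5, go right
  at 9: both 29 and 48 > 9, go right
  at 48: 29 <= 48 <= 48, this is the LCA
LCA = 48


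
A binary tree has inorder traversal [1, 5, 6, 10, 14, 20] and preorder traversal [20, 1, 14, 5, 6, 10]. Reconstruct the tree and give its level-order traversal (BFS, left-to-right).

Inorder:  [1, 5, 6, 10, 14, 20]
Preorder: [20, 1, 14, 5, 6, 10]
Algorithm: preorder visits root first, so consume preorder in order;
for each root, split the current inorder slice at that value into
left-subtree inorder and right-subtree inorder, then recurse.
Recursive splits:
  root=20; inorder splits into left=[1, 5, 6, 10, 14], right=[]
  root=1; inorder splits into left=[], right=[5, 6, 10, 14]
  root=14; inorder splits into left=[5, 6, 10], right=[]
  root=5; inorder splits into left=[], right=[6, 10]
  root=6; inorder splits into left=[], right=[10]
  root=10; inorder splits into left=[], right=[]
Reconstructed level-order: [20, 1, 14, 5, 6, 10]


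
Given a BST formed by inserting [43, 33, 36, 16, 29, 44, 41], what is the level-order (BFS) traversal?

Tree insertion order: [43, 33, 36, 16, 29, 44, 41]
Tree (level-order array): [43, 33, 44, 16, 36, None, None, None, 29, None, 41]
BFS from the root, enqueuing left then right child of each popped node:
  queue [43] -> pop 43, enqueue [33, 44], visited so far: [43]
  queue [33, 44] -> pop 33, enqueue [16, 36], visited so far: [43, 33]
  queue [44, 16, 36] -> pop 44, enqueue [none], visited so far: [43, 33, 44]
  queue [16, 36] -> pop 16, enqueue [29], visited so far: [43, 33, 44, 16]
  queue [36, 29] -> pop 36, enqueue [41], visited so far: [43, 33, 44, 16, 36]
  queue [29, 41] -> pop 29, enqueue [none], visited so far: [43, 33, 44, 16, 36, 29]
  queue [41] -> pop 41, enqueue [none], visited so far: [43, 33, 44, 16, 36, 29, 41]
Result: [43, 33, 44, 16, 36, 29, 41]


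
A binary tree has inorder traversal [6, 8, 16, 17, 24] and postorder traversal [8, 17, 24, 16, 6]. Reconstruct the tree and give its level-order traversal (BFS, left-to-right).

Inorder:   [6, 8, 16, 17, 24]
Postorder: [8, 17, 24, 16, 6]
Algorithm: postorder visits root last, so walk postorder right-to-left;
each value is the root of the current inorder slice — split it at that
value, recurse on the right subtree first, then the left.
Recursive splits:
  root=6; inorder splits into left=[], right=[8, 16, 17, 24]
  root=16; inorder splits into left=[8], right=[17, 24]
  root=24; inorder splits into left=[17], right=[]
  root=17; inorder splits into left=[], right=[]
  root=8; inorder splits into left=[], right=[]
Reconstructed level-order: [6, 16, 8, 24, 17]


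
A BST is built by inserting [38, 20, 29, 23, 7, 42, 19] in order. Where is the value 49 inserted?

Starting tree (level order): [38, 20, 42, 7, 29, None, None, None, 19, 23]
Insertion path: 38 -> 42
Result: insert 49 as right child of 42
Final tree (level order): [38, 20, 42, 7, 29, None, 49, None, 19, 23]


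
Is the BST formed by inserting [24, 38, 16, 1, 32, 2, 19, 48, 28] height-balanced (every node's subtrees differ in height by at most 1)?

Tree (level-order array): [24, 16, 38, 1, 19, 32, 48, None, 2, None, None, 28]
Definition: a tree is height-balanced if, at every node, |h(left) - h(right)| <= 1 (empty subtree has height -1).
Bottom-up per-node check:
  node 2: h_left=-1, h_right=-1, diff=0 [OK], height=0
  node 1: h_left=-1, h_right=0, diff=1 [OK], height=1
  node 19: h_left=-1, h_right=-1, diff=0 [OK], height=0
  node 16: h_left=1, h_right=0, diff=1 [OK], height=2
  node 28: h_left=-1, h_right=-1, diff=0 [OK], height=0
  node 32: h_left=0, h_right=-1, diff=1 [OK], height=1
  node 48: h_left=-1, h_right=-1, diff=0 [OK], height=0
  node 38: h_left=1, h_right=0, diff=1 [OK], height=2
  node 24: h_left=2, h_right=2, diff=0 [OK], height=3
All nodes satisfy the balance condition.
Result: Balanced


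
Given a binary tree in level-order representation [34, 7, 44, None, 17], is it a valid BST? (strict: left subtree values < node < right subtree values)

Level-order array: [34, 7, 44, None, 17]
Validate using subtree bounds (lo, hi): at each node, require lo < value < hi,
then recurse left with hi=value and right with lo=value.
Preorder trace (stopping at first violation):
  at node 34 with bounds (-inf, +inf): OK
  at node 7 with bounds (-inf, 34): OK
  at node 17 with bounds (7, 34): OK
  at node 44 with bounds (34, +inf): OK
No violation found at any node.
Result: Valid BST


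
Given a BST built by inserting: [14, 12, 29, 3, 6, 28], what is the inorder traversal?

Tree insertion order: [14, 12, 29, 3, 6, 28]
Tree (level-order array): [14, 12, 29, 3, None, 28, None, None, 6]
Inorder traversal: [3, 6, 12, 14, 28, 29]


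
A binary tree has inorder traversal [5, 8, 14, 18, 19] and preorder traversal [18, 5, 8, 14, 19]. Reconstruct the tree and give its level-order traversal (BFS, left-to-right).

Inorder:  [5, 8, 14, 18, 19]
Preorder: [18, 5, 8, 14, 19]
Algorithm: preorder visits root first, so consume preorder in order;
for each root, split the current inorder slice at that value into
left-subtree inorder and right-subtree inorder, then recurse.
Recursive splits:
  root=18; inorder splits into left=[5, 8, 14], right=[19]
  root=5; inorder splits into left=[], right=[8, 14]
  root=8; inorder splits into left=[], right=[14]
  root=14; inorder splits into left=[], right=[]
  root=19; inorder splits into left=[], right=[]
Reconstructed level-order: [18, 5, 19, 8, 14]


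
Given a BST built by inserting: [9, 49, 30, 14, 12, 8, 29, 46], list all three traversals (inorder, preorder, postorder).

Tree insertion order: [9, 49, 30, 14, 12, 8, 29, 46]
Tree (level-order array): [9, 8, 49, None, None, 30, None, 14, 46, 12, 29]
Inorder (L, root, R): [8, 9, 12, 14, 29, 30, 46, 49]
Preorder (root, L, R): [9, 8, 49, 30, 14, 12, 29, 46]
Postorder (L, R, root): [8, 12, 29, 14, 46, 30, 49, 9]


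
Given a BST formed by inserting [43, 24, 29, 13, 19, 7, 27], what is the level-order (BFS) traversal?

Tree insertion order: [43, 24, 29, 13, 19, 7, 27]
Tree (level-order array): [43, 24, None, 13, 29, 7, 19, 27]
BFS from the root, enqueuing left then right child of each popped node:
  queue [43] -> pop 43, enqueue [24], visited so far: [43]
  queue [24] -> pop 24, enqueue [13, 29], visited so far: [43, 24]
  queue [13, 29] -> pop 13, enqueue [7, 19], visited so far: [43, 24, 13]
  queue [29, 7, 19] -> pop 29, enqueue [27], visited so far: [43, 24, 13, 29]
  queue [7, 19, 27] -> pop 7, enqueue [none], visited so far: [43, 24, 13, 29, 7]
  queue [19, 27] -> pop 19, enqueue [none], visited so far: [43, 24, 13, 29, 7, 19]
  queue [27] -> pop 27, enqueue [none], visited so far: [43, 24, 13, 29, 7, 19, 27]
Result: [43, 24, 13, 29, 7, 19, 27]


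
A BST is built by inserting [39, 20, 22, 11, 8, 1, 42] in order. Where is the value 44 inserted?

Starting tree (level order): [39, 20, 42, 11, 22, None, None, 8, None, None, None, 1]
Insertion path: 39 -> 42
Result: insert 44 as right child of 42
Final tree (level order): [39, 20, 42, 11, 22, None, 44, 8, None, None, None, None, None, 1]


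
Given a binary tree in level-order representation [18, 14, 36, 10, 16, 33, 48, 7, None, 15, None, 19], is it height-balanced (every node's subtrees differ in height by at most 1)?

Tree (level-order array): [18, 14, 36, 10, 16, 33, 48, 7, None, 15, None, 19]
Definition: a tree is height-balanced if, at every node, |h(left) - h(right)| <= 1 (empty subtree has height -1).
Bottom-up per-node check:
  node 7: h_left=-1, h_right=-1, diff=0 [OK], height=0
  node 10: h_left=0, h_right=-1, diff=1 [OK], height=1
  node 15: h_left=-1, h_right=-1, diff=0 [OK], height=0
  node 16: h_left=0, h_right=-1, diff=1 [OK], height=1
  node 14: h_left=1, h_right=1, diff=0 [OK], height=2
  node 19: h_left=-1, h_right=-1, diff=0 [OK], height=0
  node 33: h_left=0, h_right=-1, diff=1 [OK], height=1
  node 48: h_left=-1, h_right=-1, diff=0 [OK], height=0
  node 36: h_left=1, h_right=0, diff=1 [OK], height=2
  node 18: h_left=2, h_right=2, diff=0 [OK], height=3
All nodes satisfy the balance condition.
Result: Balanced


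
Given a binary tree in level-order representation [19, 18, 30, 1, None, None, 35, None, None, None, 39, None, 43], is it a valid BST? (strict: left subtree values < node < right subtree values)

Level-order array: [19, 18, 30, 1, None, None, 35, None, None, None, 39, None, 43]
Validate using subtree bounds (lo, hi): at each node, require lo < value < hi,
then recurse left with hi=value and right with lo=value.
Preorder trace (stopping at first violation):
  at node 19 with bounds (-inf, +inf): OK
  at node 18 with bounds (-inf, 19): OK
  at node 1 with bounds (-inf, 18): OK
  at node 30 with bounds (19, +inf): OK
  at node 35 with bounds (30, +inf): OK
  at node 39 with bounds (35, +inf): OK
  at node 43 with bounds (39, +inf): OK
No violation found at any node.
Result: Valid BST


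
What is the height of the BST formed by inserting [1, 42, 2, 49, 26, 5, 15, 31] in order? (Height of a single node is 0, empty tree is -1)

Insertion order: [1, 42, 2, 49, 26, 5, 15, 31]
Tree (level-order array): [1, None, 42, 2, 49, None, 26, None, None, 5, 31, None, 15]
Compute height bottom-up (empty subtree = -1):
  height(15) = 1 + max(-1, -1) = 0
  height(5) = 1 + max(-1, 0) = 1
  height(31) = 1 + max(-1, -1) = 0
  height(26) = 1 + max(1, 0) = 2
  height(2) = 1 + max(-1, 2) = 3
  height(49) = 1 + max(-1, -1) = 0
  height(42) = 1 + max(3, 0) = 4
  height(1) = 1 + max(-1, 4) = 5
Height = 5


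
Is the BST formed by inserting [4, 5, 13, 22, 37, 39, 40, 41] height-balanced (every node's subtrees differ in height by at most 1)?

Tree (level-order array): [4, None, 5, None, 13, None, 22, None, 37, None, 39, None, 40, None, 41]
Definition: a tree is height-balanced if, at every node, |h(left) - h(right)| <= 1 (empty subtree has height -1).
Bottom-up per-node check:
  node 41: h_left=-1, h_right=-1, diff=0 [OK], height=0
  node 40: h_left=-1, h_right=0, diff=1 [OK], height=1
  node 39: h_left=-1, h_right=1, diff=2 [FAIL (|-1-1|=2 > 1)], height=2
  node 37: h_left=-1, h_right=2, diff=3 [FAIL (|-1-2|=3 > 1)], height=3
  node 22: h_left=-1, h_right=3, diff=4 [FAIL (|-1-3|=4 > 1)], height=4
  node 13: h_left=-1, h_right=4, diff=5 [FAIL (|-1-4|=5 > 1)], height=5
  node 5: h_left=-1, h_right=5, diff=6 [FAIL (|-1-5|=6 > 1)], height=6
  node 4: h_left=-1, h_right=6, diff=7 [FAIL (|-1-6|=7 > 1)], height=7
Node 39 violates the condition: |-1 - 1| = 2 > 1.
Result: Not balanced


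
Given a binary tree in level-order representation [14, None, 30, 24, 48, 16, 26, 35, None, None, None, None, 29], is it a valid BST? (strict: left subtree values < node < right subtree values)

Level-order array: [14, None, 30, 24, 48, 16, 26, 35, None, None, None, None, 29]
Validate using subtree bounds (lo, hi): at each node, require lo < value < hi,
then recurse left with hi=value and right with lo=value.
Preorder trace (stopping at first violation):
  at node 14 with bounds (-inf, +inf): OK
  at node 30 with bounds (14, +inf): OK
  at node 24 with bounds (14, 30): OK
  at node 16 with bounds (14, 24): OK
  at node 26 with bounds (24, 30): OK
  at node 29 with bounds (26, 30): OK
  at node 48 with bounds (30, +inf): OK
  at node 35 with bounds (30, 48): OK
No violation found at any node.
Result: Valid BST


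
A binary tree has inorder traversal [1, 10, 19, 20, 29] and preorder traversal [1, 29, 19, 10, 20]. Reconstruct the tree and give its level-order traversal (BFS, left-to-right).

Inorder:  [1, 10, 19, 20, 29]
Preorder: [1, 29, 19, 10, 20]
Algorithm: preorder visits root first, so consume preorder in order;
for each root, split the current inorder slice at that value into
left-subtree inorder and right-subtree inorder, then recurse.
Recursive splits:
  root=1; inorder splits into left=[], right=[10, 19, 20, 29]
  root=29; inorder splits into left=[10, 19, 20], right=[]
  root=19; inorder splits into left=[10], right=[20]
  root=10; inorder splits into left=[], right=[]
  root=20; inorder splits into left=[], right=[]
Reconstructed level-order: [1, 29, 19, 10, 20]


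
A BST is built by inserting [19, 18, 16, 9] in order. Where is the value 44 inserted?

Starting tree (level order): [19, 18, None, 16, None, 9]
Insertion path: 19
Result: insert 44 as right child of 19
Final tree (level order): [19, 18, 44, 16, None, None, None, 9]


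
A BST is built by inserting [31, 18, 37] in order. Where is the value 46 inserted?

Starting tree (level order): [31, 18, 37]
Insertion path: 31 -> 37
Result: insert 46 as right child of 37
Final tree (level order): [31, 18, 37, None, None, None, 46]


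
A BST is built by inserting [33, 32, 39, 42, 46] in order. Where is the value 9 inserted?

Starting tree (level order): [33, 32, 39, None, None, None, 42, None, 46]
Insertion path: 33 -> 32
Result: insert 9 as left child of 32
Final tree (level order): [33, 32, 39, 9, None, None, 42, None, None, None, 46]


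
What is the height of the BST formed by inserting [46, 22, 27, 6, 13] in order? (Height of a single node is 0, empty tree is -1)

Insertion order: [46, 22, 27, 6, 13]
Tree (level-order array): [46, 22, None, 6, 27, None, 13]
Compute height bottom-up (empty subtree = -1):
  height(13) = 1 + max(-1, -1) = 0
  height(6) = 1 + max(-1, 0) = 1
  height(27) = 1 + max(-1, -1) = 0
  height(22) = 1 + max(1, 0) = 2
  height(46) = 1 + max(2, -1) = 3
Height = 3


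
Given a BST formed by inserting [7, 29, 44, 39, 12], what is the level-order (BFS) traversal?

Tree insertion order: [7, 29, 44, 39, 12]
Tree (level-order array): [7, None, 29, 12, 44, None, None, 39]
BFS from the root, enqueuing left then right child of each popped node:
  queue [7] -> pop 7, enqueue [29], visited so far: [7]
  queue [29] -> pop 29, enqueue [12, 44], visited so far: [7, 29]
  queue [12, 44] -> pop 12, enqueue [none], visited so far: [7, 29, 12]
  queue [44] -> pop 44, enqueue [39], visited so far: [7, 29, 12, 44]
  queue [39] -> pop 39, enqueue [none], visited so far: [7, 29, 12, 44, 39]
Result: [7, 29, 12, 44, 39]


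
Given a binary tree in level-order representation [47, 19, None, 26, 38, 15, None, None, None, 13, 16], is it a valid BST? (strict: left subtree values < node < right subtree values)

Level-order array: [47, 19, None, 26, 38, 15, None, None, None, 13, 16]
Validate using subtree bounds (lo, hi): at each node, require lo < value < hi,
then recurse left with hi=value and right with lo=value.
Preorder trace (stopping at first violation):
  at node 47 with bounds (-inf, +inf): OK
  at node 19 with bounds (-inf, 47): OK
  at node 26 with bounds (-inf, 19): VIOLATION
Node 26 violates its bound: not (-inf < 26 < 19).
Result: Not a valid BST


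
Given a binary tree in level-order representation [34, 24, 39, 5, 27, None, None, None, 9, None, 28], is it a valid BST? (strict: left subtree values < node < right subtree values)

Level-order array: [34, 24, 39, 5, 27, None, None, None, 9, None, 28]
Validate using subtree bounds (lo, hi): at each node, require lo < value < hi,
then recurse left with hi=value and right with lo=value.
Preorder trace (stopping at first violation):
  at node 34 with bounds (-inf, +inf): OK
  at node 24 with bounds (-inf, 34): OK
  at node 5 with bounds (-inf, 24): OK
  at node 9 with bounds (5, 24): OK
  at node 27 with bounds (24, 34): OK
  at node 28 with bounds (27, 34): OK
  at node 39 with bounds (34, +inf): OK
No violation found at any node.
Result: Valid BST


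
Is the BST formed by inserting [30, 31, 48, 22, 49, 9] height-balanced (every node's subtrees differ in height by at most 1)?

Tree (level-order array): [30, 22, 31, 9, None, None, 48, None, None, None, 49]
Definition: a tree is height-balanced if, at every node, |h(left) - h(right)| <= 1 (empty subtree has height -1).
Bottom-up per-node check:
  node 9: h_left=-1, h_right=-1, diff=0 [OK], height=0
  node 22: h_left=0, h_right=-1, diff=1 [OK], height=1
  node 49: h_left=-1, h_right=-1, diff=0 [OK], height=0
  node 48: h_left=-1, h_right=0, diff=1 [OK], height=1
  node 31: h_left=-1, h_right=1, diff=2 [FAIL (|-1-1|=2 > 1)], height=2
  node 30: h_left=1, h_right=2, diff=1 [OK], height=3
Node 31 violates the condition: |-1 - 1| = 2 > 1.
Result: Not balanced


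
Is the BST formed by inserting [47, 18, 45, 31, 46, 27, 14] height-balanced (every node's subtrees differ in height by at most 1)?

Tree (level-order array): [47, 18, None, 14, 45, None, None, 31, 46, 27]
Definition: a tree is height-balanced if, at every node, |h(left) - h(right)| <= 1 (empty subtree has height -1).
Bottom-up per-node check:
  node 14: h_left=-1, h_right=-1, diff=0 [OK], height=0
  node 27: h_left=-1, h_right=-1, diff=0 [OK], height=0
  node 31: h_left=0, h_right=-1, diff=1 [OK], height=1
  node 46: h_left=-1, h_right=-1, diff=0 [OK], height=0
  node 45: h_left=1, h_right=0, diff=1 [OK], height=2
  node 18: h_left=0, h_right=2, diff=2 [FAIL (|0-2|=2 > 1)], height=3
  node 47: h_left=3, h_right=-1, diff=4 [FAIL (|3--1|=4 > 1)], height=4
Node 18 violates the condition: |0 - 2| = 2 > 1.
Result: Not balanced


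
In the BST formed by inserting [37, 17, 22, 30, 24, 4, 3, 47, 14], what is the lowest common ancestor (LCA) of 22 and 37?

Tree insertion order: [37, 17, 22, 30, 24, 4, 3, 47, 14]
Tree (level-order array): [37, 17, 47, 4, 22, None, None, 3, 14, None, 30, None, None, None, None, 24]
In a BST, the LCA of p=22, q=37 is the first node v on the
root-to-leaf path with p <= v <= q (go left if both < v, right if both > v).
Walk from root:
  at 37: 22 <= 37 <= 37, this is the LCA
LCA = 37


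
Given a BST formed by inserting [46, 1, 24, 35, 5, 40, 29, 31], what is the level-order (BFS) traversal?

Tree insertion order: [46, 1, 24, 35, 5, 40, 29, 31]
Tree (level-order array): [46, 1, None, None, 24, 5, 35, None, None, 29, 40, None, 31]
BFS from the root, enqueuing left then right child of each popped node:
  queue [46] -> pop 46, enqueue [1], visited so far: [46]
  queue [1] -> pop 1, enqueue [24], visited so far: [46, 1]
  queue [24] -> pop 24, enqueue [5, 35], visited so far: [46, 1, 24]
  queue [5, 35] -> pop 5, enqueue [none], visited so far: [46, 1, 24, 5]
  queue [35] -> pop 35, enqueue [29, 40], visited so far: [46, 1, 24, 5, 35]
  queue [29, 40] -> pop 29, enqueue [31], visited so far: [46, 1, 24, 5, 35, 29]
  queue [40, 31] -> pop 40, enqueue [none], visited so far: [46, 1, 24, 5, 35, 29, 40]
  queue [31] -> pop 31, enqueue [none], visited so far: [46, 1, 24, 5, 35, 29, 40, 31]
Result: [46, 1, 24, 5, 35, 29, 40, 31]


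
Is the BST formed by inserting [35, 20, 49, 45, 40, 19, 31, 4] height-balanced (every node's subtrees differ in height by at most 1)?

Tree (level-order array): [35, 20, 49, 19, 31, 45, None, 4, None, None, None, 40]
Definition: a tree is height-balanced if, at every node, |h(left) - h(right)| <= 1 (empty subtree has height -1).
Bottom-up per-node check:
  node 4: h_left=-1, h_right=-1, diff=0 [OK], height=0
  node 19: h_left=0, h_right=-1, diff=1 [OK], height=1
  node 31: h_left=-1, h_right=-1, diff=0 [OK], height=0
  node 20: h_left=1, h_right=0, diff=1 [OK], height=2
  node 40: h_left=-1, h_right=-1, diff=0 [OK], height=0
  node 45: h_left=0, h_right=-1, diff=1 [OK], height=1
  node 49: h_left=1, h_right=-1, diff=2 [FAIL (|1--1|=2 > 1)], height=2
  node 35: h_left=2, h_right=2, diff=0 [OK], height=3
Node 49 violates the condition: |1 - -1| = 2 > 1.
Result: Not balanced


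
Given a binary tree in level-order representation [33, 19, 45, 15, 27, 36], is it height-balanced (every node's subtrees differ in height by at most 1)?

Tree (level-order array): [33, 19, 45, 15, 27, 36]
Definition: a tree is height-balanced if, at every node, |h(left) - h(right)| <= 1 (empty subtree has height -1).
Bottom-up per-node check:
  node 15: h_left=-1, h_right=-1, diff=0 [OK], height=0
  node 27: h_left=-1, h_right=-1, diff=0 [OK], height=0
  node 19: h_left=0, h_right=0, diff=0 [OK], height=1
  node 36: h_left=-1, h_right=-1, diff=0 [OK], height=0
  node 45: h_left=0, h_right=-1, diff=1 [OK], height=1
  node 33: h_left=1, h_right=1, diff=0 [OK], height=2
All nodes satisfy the balance condition.
Result: Balanced


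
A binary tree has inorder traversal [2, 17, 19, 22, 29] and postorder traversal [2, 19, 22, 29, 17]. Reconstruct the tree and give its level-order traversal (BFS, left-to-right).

Inorder:   [2, 17, 19, 22, 29]
Postorder: [2, 19, 22, 29, 17]
Algorithm: postorder visits root last, so walk postorder right-to-left;
each value is the root of the current inorder slice — split it at that
value, recurse on the right subtree first, then the left.
Recursive splits:
  root=17; inorder splits into left=[2], right=[19, 22, 29]
  root=29; inorder splits into left=[19, 22], right=[]
  root=22; inorder splits into left=[19], right=[]
  root=19; inorder splits into left=[], right=[]
  root=2; inorder splits into left=[], right=[]
Reconstructed level-order: [17, 2, 29, 22, 19]


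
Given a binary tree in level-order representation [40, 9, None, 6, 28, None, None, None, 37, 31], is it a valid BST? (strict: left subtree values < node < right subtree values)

Level-order array: [40, 9, None, 6, 28, None, None, None, 37, 31]
Validate using subtree bounds (lo, hi): at each node, require lo < value < hi,
then recurse left with hi=value and right with lo=value.
Preorder trace (stopping at first violation):
  at node 40 with bounds (-inf, +inf): OK
  at node 9 with bounds (-inf, 40): OK
  at node 6 with bounds (-inf, 9): OK
  at node 28 with bounds (9, 40): OK
  at node 37 with bounds (28, 40): OK
  at node 31 with bounds (28, 37): OK
No violation found at any node.
Result: Valid BST


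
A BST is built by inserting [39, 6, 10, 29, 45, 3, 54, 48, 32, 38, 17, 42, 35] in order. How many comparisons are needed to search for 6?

Search path for 6: 39 -> 6
Found: True
Comparisons: 2


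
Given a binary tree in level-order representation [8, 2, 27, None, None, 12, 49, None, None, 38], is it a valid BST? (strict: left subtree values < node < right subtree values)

Level-order array: [8, 2, 27, None, None, 12, 49, None, None, 38]
Validate using subtree bounds (lo, hi): at each node, require lo < value < hi,
then recurse left with hi=value and right with lo=value.
Preorder trace (stopping at first violation):
  at node 8 with bounds (-inf, +inf): OK
  at node 2 with bounds (-inf, 8): OK
  at node 27 with bounds (8, +inf): OK
  at node 12 with bounds (8, 27): OK
  at node 49 with bounds (27, +inf): OK
  at node 38 with bounds (27, 49): OK
No violation found at any node.
Result: Valid BST


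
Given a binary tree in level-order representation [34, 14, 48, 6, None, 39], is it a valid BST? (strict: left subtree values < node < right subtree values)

Level-order array: [34, 14, 48, 6, None, 39]
Validate using subtree bounds (lo, hi): at each node, require lo < value < hi,
then recurse left with hi=value and right with lo=value.
Preorder trace (stopping at first violation):
  at node 34 with bounds (-inf, +inf): OK
  at node 14 with bounds (-inf, 34): OK
  at node 6 with bounds (-inf, 14): OK
  at node 48 with bounds (34, +inf): OK
  at node 39 with bounds (34, 48): OK
No violation found at any node.
Result: Valid BST


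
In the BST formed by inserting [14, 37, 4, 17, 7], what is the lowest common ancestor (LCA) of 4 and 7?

Tree insertion order: [14, 37, 4, 17, 7]
Tree (level-order array): [14, 4, 37, None, 7, 17]
In a BST, the LCA of p=4, q=7 is the first node v on the
root-to-leaf path with p <= v <= q (go left if both < v, right if both > v).
Walk from root:
  at 14: both 4 and 7 < 14, go left
  at 4: 4 <= 4 <= 7, this is the LCA
LCA = 4


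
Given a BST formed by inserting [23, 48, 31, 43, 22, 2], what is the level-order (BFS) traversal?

Tree insertion order: [23, 48, 31, 43, 22, 2]
Tree (level-order array): [23, 22, 48, 2, None, 31, None, None, None, None, 43]
BFS from the root, enqueuing left then right child of each popped node:
  queue [23] -> pop 23, enqueue [22, 48], visited so far: [23]
  queue [22, 48] -> pop 22, enqueue [2], visited so far: [23, 22]
  queue [48, 2] -> pop 48, enqueue [31], visited so far: [23, 22, 48]
  queue [2, 31] -> pop 2, enqueue [none], visited so far: [23, 22, 48, 2]
  queue [31] -> pop 31, enqueue [43], visited so far: [23, 22, 48, 2, 31]
  queue [43] -> pop 43, enqueue [none], visited so far: [23, 22, 48, 2, 31, 43]
Result: [23, 22, 48, 2, 31, 43]


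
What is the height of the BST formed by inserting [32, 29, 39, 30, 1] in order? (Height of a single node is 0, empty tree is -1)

Insertion order: [32, 29, 39, 30, 1]
Tree (level-order array): [32, 29, 39, 1, 30]
Compute height bottom-up (empty subtree = -1):
  height(1) = 1 + max(-1, -1) = 0
  height(30) = 1 + max(-1, -1) = 0
  height(29) = 1 + max(0, 0) = 1
  height(39) = 1 + max(-1, -1) = 0
  height(32) = 1 + max(1, 0) = 2
Height = 2


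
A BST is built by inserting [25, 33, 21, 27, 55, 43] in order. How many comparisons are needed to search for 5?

Search path for 5: 25 -> 21
Found: False
Comparisons: 2


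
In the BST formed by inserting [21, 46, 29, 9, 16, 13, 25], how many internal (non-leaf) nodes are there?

Tree built from: [21, 46, 29, 9, 16, 13, 25]
Tree (level-order array): [21, 9, 46, None, 16, 29, None, 13, None, 25]
Rule: An internal node has at least one child.
Per-node child counts:
  node 21: 2 child(ren)
  node 9: 1 child(ren)
  node 16: 1 child(ren)
  node 13: 0 child(ren)
  node 46: 1 child(ren)
  node 29: 1 child(ren)
  node 25: 0 child(ren)
Matching nodes: [21, 9, 16, 46, 29]
Count of internal (non-leaf) nodes: 5


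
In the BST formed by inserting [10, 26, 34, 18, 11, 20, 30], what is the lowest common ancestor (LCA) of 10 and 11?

Tree insertion order: [10, 26, 34, 18, 11, 20, 30]
Tree (level-order array): [10, None, 26, 18, 34, 11, 20, 30]
In a BST, the LCA of p=10, q=11 is the first node v on the
root-to-leaf path with p <= v <= q (go left if both < v, right if both > v).
Walk from root:
  at 10: 10 <= 10 <= 11, this is the LCA
LCA = 10


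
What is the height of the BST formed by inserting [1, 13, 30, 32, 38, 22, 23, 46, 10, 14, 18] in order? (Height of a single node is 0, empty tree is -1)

Insertion order: [1, 13, 30, 32, 38, 22, 23, 46, 10, 14, 18]
Tree (level-order array): [1, None, 13, 10, 30, None, None, 22, 32, 14, 23, None, 38, None, 18, None, None, None, 46]
Compute height bottom-up (empty subtree = -1):
  height(10) = 1 + max(-1, -1) = 0
  height(18) = 1 + max(-1, -1) = 0
  height(14) = 1 + max(-1, 0) = 1
  height(23) = 1 + max(-1, -1) = 0
  height(22) = 1 + max(1, 0) = 2
  height(46) = 1 + max(-1, -1) = 0
  height(38) = 1 + max(-1, 0) = 1
  height(32) = 1 + max(-1, 1) = 2
  height(30) = 1 + max(2, 2) = 3
  height(13) = 1 + max(0, 3) = 4
  height(1) = 1 + max(-1, 4) = 5
Height = 5


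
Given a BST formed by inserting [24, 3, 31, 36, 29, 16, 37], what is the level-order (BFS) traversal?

Tree insertion order: [24, 3, 31, 36, 29, 16, 37]
Tree (level-order array): [24, 3, 31, None, 16, 29, 36, None, None, None, None, None, 37]
BFS from the root, enqueuing left then right child of each popped node:
  queue [24] -> pop 24, enqueue [3, 31], visited so far: [24]
  queue [3, 31] -> pop 3, enqueue [16], visited so far: [24, 3]
  queue [31, 16] -> pop 31, enqueue [29, 36], visited so far: [24, 3, 31]
  queue [16, 29, 36] -> pop 16, enqueue [none], visited so far: [24, 3, 31, 16]
  queue [29, 36] -> pop 29, enqueue [none], visited so far: [24, 3, 31, 16, 29]
  queue [36] -> pop 36, enqueue [37], visited so far: [24, 3, 31, 16, 29, 36]
  queue [37] -> pop 37, enqueue [none], visited so far: [24, 3, 31, 16, 29, 36, 37]
Result: [24, 3, 31, 16, 29, 36, 37]


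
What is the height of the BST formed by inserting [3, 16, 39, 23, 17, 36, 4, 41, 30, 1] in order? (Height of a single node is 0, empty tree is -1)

Insertion order: [3, 16, 39, 23, 17, 36, 4, 41, 30, 1]
Tree (level-order array): [3, 1, 16, None, None, 4, 39, None, None, 23, 41, 17, 36, None, None, None, None, 30]
Compute height bottom-up (empty subtree = -1):
  height(1) = 1 + max(-1, -1) = 0
  height(4) = 1 + max(-1, -1) = 0
  height(17) = 1 + max(-1, -1) = 0
  height(30) = 1 + max(-1, -1) = 0
  height(36) = 1 + max(0, -1) = 1
  height(23) = 1 + max(0, 1) = 2
  height(41) = 1 + max(-1, -1) = 0
  height(39) = 1 + max(2, 0) = 3
  height(16) = 1 + max(0, 3) = 4
  height(3) = 1 + max(0, 4) = 5
Height = 5


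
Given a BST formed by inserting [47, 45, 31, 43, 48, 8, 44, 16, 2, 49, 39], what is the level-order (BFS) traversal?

Tree insertion order: [47, 45, 31, 43, 48, 8, 44, 16, 2, 49, 39]
Tree (level-order array): [47, 45, 48, 31, None, None, 49, 8, 43, None, None, 2, 16, 39, 44]
BFS from the root, enqueuing left then right child of each popped node:
  queue [47] -> pop 47, enqueue [45, 48], visited so far: [47]
  queue [45, 48] -> pop 45, enqueue [31], visited so far: [47, 45]
  queue [48, 31] -> pop 48, enqueue [49], visited so far: [47, 45, 48]
  queue [31, 49] -> pop 31, enqueue [8, 43], visited so far: [47, 45, 48, 31]
  queue [49, 8, 43] -> pop 49, enqueue [none], visited so far: [47, 45, 48, 31, 49]
  queue [8, 43] -> pop 8, enqueue [2, 16], visited so far: [47, 45, 48, 31, 49, 8]
  queue [43, 2, 16] -> pop 43, enqueue [39, 44], visited so far: [47, 45, 48, 31, 49, 8, 43]
  queue [2, 16, 39, 44] -> pop 2, enqueue [none], visited so far: [47, 45, 48, 31, 49, 8, 43, 2]
  queue [16, 39, 44] -> pop 16, enqueue [none], visited so far: [47, 45, 48, 31, 49, 8, 43, 2, 16]
  queue [39, 44] -> pop 39, enqueue [none], visited so far: [47, 45, 48, 31, 49, 8, 43, 2, 16, 39]
  queue [44] -> pop 44, enqueue [none], visited so far: [47, 45, 48, 31, 49, 8, 43, 2, 16, 39, 44]
Result: [47, 45, 48, 31, 49, 8, 43, 2, 16, 39, 44]


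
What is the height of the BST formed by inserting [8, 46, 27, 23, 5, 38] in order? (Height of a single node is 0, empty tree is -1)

Insertion order: [8, 46, 27, 23, 5, 38]
Tree (level-order array): [8, 5, 46, None, None, 27, None, 23, 38]
Compute height bottom-up (empty subtree = -1):
  height(5) = 1 + max(-1, -1) = 0
  height(23) = 1 + max(-1, -1) = 0
  height(38) = 1 + max(-1, -1) = 0
  height(27) = 1 + max(0, 0) = 1
  height(46) = 1 + max(1, -1) = 2
  height(8) = 1 + max(0, 2) = 3
Height = 3


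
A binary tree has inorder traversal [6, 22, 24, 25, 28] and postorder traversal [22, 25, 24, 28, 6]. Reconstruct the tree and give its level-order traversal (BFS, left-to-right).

Inorder:   [6, 22, 24, 25, 28]
Postorder: [22, 25, 24, 28, 6]
Algorithm: postorder visits root last, so walk postorder right-to-left;
each value is the root of the current inorder slice — split it at that
value, recurse on the right subtree first, then the left.
Recursive splits:
  root=6; inorder splits into left=[], right=[22, 24, 25, 28]
  root=28; inorder splits into left=[22, 24, 25], right=[]
  root=24; inorder splits into left=[22], right=[25]
  root=25; inorder splits into left=[], right=[]
  root=22; inorder splits into left=[], right=[]
Reconstructed level-order: [6, 28, 24, 22, 25]


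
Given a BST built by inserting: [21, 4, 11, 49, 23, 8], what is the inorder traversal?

Tree insertion order: [21, 4, 11, 49, 23, 8]
Tree (level-order array): [21, 4, 49, None, 11, 23, None, 8]
Inorder traversal: [4, 8, 11, 21, 23, 49]


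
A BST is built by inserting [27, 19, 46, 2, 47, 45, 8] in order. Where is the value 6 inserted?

Starting tree (level order): [27, 19, 46, 2, None, 45, 47, None, 8]
Insertion path: 27 -> 19 -> 2 -> 8
Result: insert 6 as left child of 8
Final tree (level order): [27, 19, 46, 2, None, 45, 47, None, 8, None, None, None, None, 6]


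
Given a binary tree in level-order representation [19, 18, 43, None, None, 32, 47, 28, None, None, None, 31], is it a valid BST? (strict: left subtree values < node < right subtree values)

Level-order array: [19, 18, 43, None, None, 32, 47, 28, None, None, None, 31]
Validate using subtree bounds (lo, hi): at each node, require lo < value < hi,
then recurse left with hi=value and right with lo=value.
Preorder trace (stopping at first violation):
  at node 19 with bounds (-inf, +inf): OK
  at node 18 with bounds (-inf, 19): OK
  at node 43 with bounds (19, +inf): OK
  at node 32 with bounds (19, 43): OK
  at node 28 with bounds (19, 32): OK
  at node 31 with bounds (19, 28): VIOLATION
Node 31 violates its bound: not (19 < 31 < 28).
Result: Not a valid BST


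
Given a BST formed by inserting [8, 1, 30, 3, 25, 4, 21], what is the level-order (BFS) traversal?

Tree insertion order: [8, 1, 30, 3, 25, 4, 21]
Tree (level-order array): [8, 1, 30, None, 3, 25, None, None, 4, 21]
BFS from the root, enqueuing left then right child of each popped node:
  queue [8] -> pop 8, enqueue [1, 30], visited so far: [8]
  queue [1, 30] -> pop 1, enqueue [3], visited so far: [8, 1]
  queue [30, 3] -> pop 30, enqueue [25], visited so far: [8, 1, 30]
  queue [3, 25] -> pop 3, enqueue [4], visited so far: [8, 1, 30, 3]
  queue [25, 4] -> pop 25, enqueue [21], visited so far: [8, 1, 30, 3, 25]
  queue [4, 21] -> pop 4, enqueue [none], visited so far: [8, 1, 30, 3, 25, 4]
  queue [21] -> pop 21, enqueue [none], visited so far: [8, 1, 30, 3, 25, 4, 21]
Result: [8, 1, 30, 3, 25, 4, 21]


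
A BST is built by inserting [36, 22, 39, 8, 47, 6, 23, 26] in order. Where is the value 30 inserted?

Starting tree (level order): [36, 22, 39, 8, 23, None, 47, 6, None, None, 26]
Insertion path: 36 -> 22 -> 23 -> 26
Result: insert 30 as right child of 26
Final tree (level order): [36, 22, 39, 8, 23, None, 47, 6, None, None, 26, None, None, None, None, None, 30]


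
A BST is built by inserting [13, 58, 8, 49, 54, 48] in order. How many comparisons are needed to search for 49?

Search path for 49: 13 -> 58 -> 49
Found: True
Comparisons: 3


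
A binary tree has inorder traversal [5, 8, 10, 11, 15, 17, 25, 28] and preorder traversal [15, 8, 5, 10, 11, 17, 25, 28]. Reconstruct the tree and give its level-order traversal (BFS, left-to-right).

Inorder:  [5, 8, 10, 11, 15, 17, 25, 28]
Preorder: [15, 8, 5, 10, 11, 17, 25, 28]
Algorithm: preorder visits root first, so consume preorder in order;
for each root, split the current inorder slice at that value into
left-subtree inorder and right-subtree inorder, then recurse.
Recursive splits:
  root=15; inorder splits into left=[5, 8, 10, 11], right=[17, 25, 28]
  root=8; inorder splits into left=[5], right=[10, 11]
  root=5; inorder splits into left=[], right=[]
  root=10; inorder splits into left=[], right=[11]
  root=11; inorder splits into left=[], right=[]
  root=17; inorder splits into left=[], right=[25, 28]
  root=25; inorder splits into left=[], right=[28]
  root=28; inorder splits into left=[], right=[]
Reconstructed level-order: [15, 8, 17, 5, 10, 25, 11, 28]


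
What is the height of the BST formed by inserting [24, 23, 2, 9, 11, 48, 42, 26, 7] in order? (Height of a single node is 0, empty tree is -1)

Insertion order: [24, 23, 2, 9, 11, 48, 42, 26, 7]
Tree (level-order array): [24, 23, 48, 2, None, 42, None, None, 9, 26, None, 7, 11]
Compute height bottom-up (empty subtree = -1):
  height(7) = 1 + max(-1, -1) = 0
  height(11) = 1 + max(-1, -1) = 0
  height(9) = 1 + max(0, 0) = 1
  height(2) = 1 + max(-1, 1) = 2
  height(23) = 1 + max(2, -1) = 3
  height(26) = 1 + max(-1, -1) = 0
  height(42) = 1 + max(0, -1) = 1
  height(48) = 1 + max(1, -1) = 2
  height(24) = 1 + max(3, 2) = 4
Height = 4


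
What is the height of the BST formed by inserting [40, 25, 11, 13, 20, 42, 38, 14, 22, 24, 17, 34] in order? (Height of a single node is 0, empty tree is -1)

Insertion order: [40, 25, 11, 13, 20, 42, 38, 14, 22, 24, 17, 34]
Tree (level-order array): [40, 25, 42, 11, 38, None, None, None, 13, 34, None, None, 20, None, None, 14, 22, None, 17, None, 24]
Compute height bottom-up (empty subtree = -1):
  height(17) = 1 + max(-1, -1) = 0
  height(14) = 1 + max(-1, 0) = 1
  height(24) = 1 + max(-1, -1) = 0
  height(22) = 1 + max(-1, 0) = 1
  height(20) = 1 + max(1, 1) = 2
  height(13) = 1 + max(-1, 2) = 3
  height(11) = 1 + max(-1, 3) = 4
  height(34) = 1 + max(-1, -1) = 0
  height(38) = 1 + max(0, -1) = 1
  height(25) = 1 + max(4, 1) = 5
  height(42) = 1 + max(-1, -1) = 0
  height(40) = 1 + max(5, 0) = 6
Height = 6


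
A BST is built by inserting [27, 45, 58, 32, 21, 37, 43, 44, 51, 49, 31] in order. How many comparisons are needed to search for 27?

Search path for 27: 27
Found: True
Comparisons: 1
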